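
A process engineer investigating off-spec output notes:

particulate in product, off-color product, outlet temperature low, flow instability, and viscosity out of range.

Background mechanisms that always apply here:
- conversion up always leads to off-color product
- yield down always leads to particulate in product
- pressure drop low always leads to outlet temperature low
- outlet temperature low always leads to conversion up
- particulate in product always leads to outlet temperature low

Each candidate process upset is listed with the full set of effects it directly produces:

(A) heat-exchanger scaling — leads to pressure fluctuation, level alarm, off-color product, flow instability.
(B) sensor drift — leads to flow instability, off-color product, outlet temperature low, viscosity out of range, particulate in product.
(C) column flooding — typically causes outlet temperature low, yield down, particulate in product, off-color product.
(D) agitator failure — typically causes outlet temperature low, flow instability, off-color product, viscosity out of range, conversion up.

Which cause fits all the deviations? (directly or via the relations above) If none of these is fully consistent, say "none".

Testing each hypothesis:
(A) heat-exchanger scaling — does not account for particulate in product, outlet temperature low, viscosity out of range
(B) sensor drift — particulate in product match; off-color product match; outlet temperature low match; flow instability match; viscosity out of range match
(C) column flooding — does not account for flow instability, viscosity out of range
(D) agitator failure — particulate in product miss; off-color product match; outlet temperature low match; flow instability match; viscosity out of range match
(B) alone accounts for all the evidence.

B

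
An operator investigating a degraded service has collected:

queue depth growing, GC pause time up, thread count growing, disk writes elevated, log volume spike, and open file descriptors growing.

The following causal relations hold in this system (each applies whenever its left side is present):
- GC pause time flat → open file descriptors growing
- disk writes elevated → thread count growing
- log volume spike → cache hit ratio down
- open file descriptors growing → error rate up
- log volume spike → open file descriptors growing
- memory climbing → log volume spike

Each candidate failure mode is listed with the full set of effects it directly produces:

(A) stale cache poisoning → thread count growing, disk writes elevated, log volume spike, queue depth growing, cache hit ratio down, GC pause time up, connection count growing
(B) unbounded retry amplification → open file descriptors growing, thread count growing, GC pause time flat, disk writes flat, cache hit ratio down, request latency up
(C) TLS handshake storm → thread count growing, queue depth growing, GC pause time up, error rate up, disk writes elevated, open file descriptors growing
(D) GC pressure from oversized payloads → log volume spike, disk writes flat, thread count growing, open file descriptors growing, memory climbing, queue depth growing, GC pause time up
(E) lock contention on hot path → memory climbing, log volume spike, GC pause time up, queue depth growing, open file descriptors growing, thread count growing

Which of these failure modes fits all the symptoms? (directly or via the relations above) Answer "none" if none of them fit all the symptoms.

A

Testing each hypothesis:
(A) stale cache poisoning — accounts for every observation (open file descriptors growing via log volume spike → open file descriptors growing)
(B) unbounded retry amplification — fails on queue depth growing, GC pause time up, disk writes elevated, log volume spike (predicts GC pause time flat, not GC pause time up; predicts disk writes flat, not disk writes elevated)
(C) TLS handshake storm — does not account for log volume spike
(D) GC pressure from oversized payloads — fails on disk writes elevated (predicts disk writes flat, not disk writes elevated)
(E) lock contention on hot path — does not account for disk writes elevated
(A) is the only candidate with no mismatches.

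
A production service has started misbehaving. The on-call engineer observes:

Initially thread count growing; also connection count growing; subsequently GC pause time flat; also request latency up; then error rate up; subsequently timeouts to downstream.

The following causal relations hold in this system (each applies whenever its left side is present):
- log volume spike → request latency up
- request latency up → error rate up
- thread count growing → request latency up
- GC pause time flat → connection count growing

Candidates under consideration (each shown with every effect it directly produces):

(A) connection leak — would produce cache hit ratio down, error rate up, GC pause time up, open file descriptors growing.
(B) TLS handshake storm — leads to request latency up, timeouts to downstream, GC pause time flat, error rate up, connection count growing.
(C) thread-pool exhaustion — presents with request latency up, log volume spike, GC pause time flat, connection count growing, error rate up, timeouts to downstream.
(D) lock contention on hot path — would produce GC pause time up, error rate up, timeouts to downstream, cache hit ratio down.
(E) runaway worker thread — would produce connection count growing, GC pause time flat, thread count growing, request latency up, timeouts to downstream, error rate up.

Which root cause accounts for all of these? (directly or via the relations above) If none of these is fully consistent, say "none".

E

For each candidate, compare predicted effects to what was observed:
(A) connection leak — thread count growing ✗; connection count growing ✗; GC pause time flat ✗; request latency up ✗; error rate up ✓; timeouts to downstream ✗
(B) TLS handshake storm — thread count growing ✗; connection count growing ✓; GC pause time flat ✓; request latency up ✓; error rate up ✓; timeouts to downstream ✓
(C) thread-pool exhaustion — thread count growing ✗; connection count growing ✓; GC pause time flat ✓; request latency up ✓; error rate up ✓; timeouts to downstream ✓
(D) lock contention on hot path — thread count growing ✗; connection count growing ✗; GC pause time flat ✗; request latency up ✗; error rate up ✓; timeouts to downstream ✓
(E) runaway worker thread — thread count growing ✓; connection count growing ✓; GC pause time flat ✓; request latency up ✓; error rate up ✓; timeouts to downstream ✓
Only (E) is consistent with every observation.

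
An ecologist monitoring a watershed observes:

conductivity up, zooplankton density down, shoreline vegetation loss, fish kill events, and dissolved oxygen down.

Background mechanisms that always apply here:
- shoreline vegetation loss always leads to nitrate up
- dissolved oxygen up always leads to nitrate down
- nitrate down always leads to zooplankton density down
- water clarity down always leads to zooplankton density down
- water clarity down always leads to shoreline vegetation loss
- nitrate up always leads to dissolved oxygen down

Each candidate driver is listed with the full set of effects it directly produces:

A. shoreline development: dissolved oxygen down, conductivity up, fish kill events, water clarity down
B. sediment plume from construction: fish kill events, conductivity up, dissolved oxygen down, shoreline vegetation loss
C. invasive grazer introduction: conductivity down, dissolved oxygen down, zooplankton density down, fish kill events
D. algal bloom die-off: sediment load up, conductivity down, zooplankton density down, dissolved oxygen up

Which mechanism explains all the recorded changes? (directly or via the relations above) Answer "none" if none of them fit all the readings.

Testing each hypothesis:
(A) shoreline development — accounts for every observation (zooplankton density down via water clarity down → zooplankton density down)
(B) sediment plume from construction — conductivity up yes; zooplankton density down NO; shoreline vegetation loss yes; fish kill events yes; dissolved oxygen down yes
(C) invasive grazer introduction — conductivity up NO; zooplankton density down yes; shoreline vegetation loss NO; fish kill events yes; dissolved oxygen down yes
(D) algal bloom die-off — fails on conductivity up, shoreline vegetation loss, fish kill events, dissolved oxygen down (predicts conductivity down, not conductivity up; predicts dissolved oxygen up, not dissolved oxygen down)
(A) is the only candidate with no mismatches.

A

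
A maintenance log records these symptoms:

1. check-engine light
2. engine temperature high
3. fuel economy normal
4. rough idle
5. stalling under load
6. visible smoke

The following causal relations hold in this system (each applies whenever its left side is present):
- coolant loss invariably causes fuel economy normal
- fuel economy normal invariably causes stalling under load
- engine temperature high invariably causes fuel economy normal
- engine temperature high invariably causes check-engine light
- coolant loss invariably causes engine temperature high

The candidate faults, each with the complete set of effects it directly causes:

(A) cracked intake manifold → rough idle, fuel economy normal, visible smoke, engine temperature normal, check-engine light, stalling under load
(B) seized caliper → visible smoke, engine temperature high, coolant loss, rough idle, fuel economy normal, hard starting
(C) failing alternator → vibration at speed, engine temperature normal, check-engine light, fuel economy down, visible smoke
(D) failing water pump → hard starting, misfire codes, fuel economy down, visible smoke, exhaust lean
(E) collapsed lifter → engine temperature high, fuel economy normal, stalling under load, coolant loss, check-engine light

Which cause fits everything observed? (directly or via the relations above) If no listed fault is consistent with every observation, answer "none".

B

For each candidate, compare predicted effects to what was observed:
(A) cracked intake manifold — check-engine light yes; engine temperature high NO; fuel economy normal yes; rough idle yes; stalling under load yes; visible smoke yes
(B) seized caliper — check-engine light yes (by engine temperature high → check-engine light); engine temperature high yes; fuel economy normal yes; rough idle yes; stalling under load yes (by fuel economy normal → stalling under load); visible smoke yes
(C) failing alternator — check-engine light yes; engine temperature high NO; fuel economy normal NO; rough idle NO; stalling under load NO; visible smoke yes
(D) failing water pump — fails on check-engine light, engine temperature high, fuel economy normal, rough idle, stalling under load (predicts fuel economy down, not fuel economy normal)
(E) collapsed lifter — does not account for rough idle, visible smoke
(B) is the only candidate with no mismatches.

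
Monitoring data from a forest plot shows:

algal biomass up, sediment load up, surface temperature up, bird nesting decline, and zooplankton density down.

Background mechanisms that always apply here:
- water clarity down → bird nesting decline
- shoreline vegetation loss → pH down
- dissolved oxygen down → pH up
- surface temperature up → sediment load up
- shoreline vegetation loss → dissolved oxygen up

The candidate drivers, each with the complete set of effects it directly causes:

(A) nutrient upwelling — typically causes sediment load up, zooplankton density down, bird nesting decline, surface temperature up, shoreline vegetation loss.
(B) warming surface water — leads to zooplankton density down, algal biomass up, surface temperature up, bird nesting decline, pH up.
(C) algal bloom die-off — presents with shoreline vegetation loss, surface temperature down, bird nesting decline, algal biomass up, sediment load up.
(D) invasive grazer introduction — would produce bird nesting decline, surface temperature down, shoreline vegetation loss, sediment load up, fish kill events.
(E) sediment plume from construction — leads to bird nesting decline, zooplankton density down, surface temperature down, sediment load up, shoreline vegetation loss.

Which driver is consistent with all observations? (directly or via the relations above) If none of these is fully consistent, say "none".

B

Checking each candidate against the observations:
(A) nutrient upwelling — algal biomass up -; sediment load up +; surface temperature up +; bird nesting decline +; zooplankton density down +
(B) warming surface water — algal biomass up +; sediment load up + (by surface temperature up → sediment load up); surface temperature up +; bird nesting decline +; zooplankton density down +
(C) algal bloom die-off — fails on surface temperature up, zooplankton density down (predicts surface temperature down, not surface temperature up)
(D) invasive grazer introduction — algal biomass up -; sediment load up +; surface temperature up -; bird nesting decline +; zooplankton density down -
(E) sediment plume from construction — algal biomass up -; sediment load up +; surface temperature up -; bird nesting decline +; zooplankton density down +
(B) alone accounts for all the evidence.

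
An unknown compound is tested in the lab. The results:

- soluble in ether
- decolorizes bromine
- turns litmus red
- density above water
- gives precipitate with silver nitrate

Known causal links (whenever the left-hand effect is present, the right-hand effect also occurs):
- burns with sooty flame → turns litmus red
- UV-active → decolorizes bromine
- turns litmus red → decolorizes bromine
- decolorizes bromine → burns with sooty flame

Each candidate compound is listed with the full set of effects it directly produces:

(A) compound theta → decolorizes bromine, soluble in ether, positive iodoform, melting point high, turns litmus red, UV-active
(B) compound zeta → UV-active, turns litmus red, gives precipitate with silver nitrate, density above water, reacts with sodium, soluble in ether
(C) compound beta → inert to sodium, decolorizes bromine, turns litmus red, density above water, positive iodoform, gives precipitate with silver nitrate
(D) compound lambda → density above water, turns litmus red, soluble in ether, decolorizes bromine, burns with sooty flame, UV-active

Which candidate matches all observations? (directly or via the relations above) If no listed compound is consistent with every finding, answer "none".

B

Checking each candidate against the observations:
(A) compound theta — does not account for density above water, gives precipitate with silver nitrate
(B) compound zeta — soluble in ether +; decolorizes bromine + (via UV-active → decolorizes bromine); turns litmus red +; density above water +; gives precipitate with silver nitrate +
(C) compound beta — soluble in ether -; decolorizes bromine +; turns litmus red +; density above water +; gives precipitate with silver nitrate +
(D) compound lambda — does not account for gives precipitate with silver nitrate
(B) alone accounts for all the evidence.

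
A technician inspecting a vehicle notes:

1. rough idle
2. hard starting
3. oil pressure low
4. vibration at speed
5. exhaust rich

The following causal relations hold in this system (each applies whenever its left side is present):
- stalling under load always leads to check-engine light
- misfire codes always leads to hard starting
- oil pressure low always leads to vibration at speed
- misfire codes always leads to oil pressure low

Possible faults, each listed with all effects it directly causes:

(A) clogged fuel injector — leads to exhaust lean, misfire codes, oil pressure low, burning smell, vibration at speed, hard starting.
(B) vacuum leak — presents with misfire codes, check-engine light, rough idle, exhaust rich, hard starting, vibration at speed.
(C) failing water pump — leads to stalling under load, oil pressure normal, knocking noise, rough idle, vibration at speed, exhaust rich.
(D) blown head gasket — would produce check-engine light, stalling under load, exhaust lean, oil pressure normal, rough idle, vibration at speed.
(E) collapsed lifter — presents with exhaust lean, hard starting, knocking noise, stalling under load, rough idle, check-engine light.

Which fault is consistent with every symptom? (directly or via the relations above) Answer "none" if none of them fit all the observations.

B

For each candidate, compare predicted effects to what was observed:
(A) clogged fuel injector — rough idle ✗; hard starting ✓; oil pressure low ✓; vibration at speed ✓; exhaust rich ✗
(B) vacuum leak — rough idle ✓; hard starting ✓; oil pressure low ✓ (by misfire codes → oil pressure low); vibration at speed ✓; exhaust rich ✓
(C) failing water pump — rough idle ✓; hard starting ✗; oil pressure low ✗; vibration at speed ✓; exhaust rich ✓
(D) blown head gasket — rough idle ✓; hard starting ✗; oil pressure low ✗; vibration at speed ✓; exhaust rich ✗
(E) collapsed lifter — rough idle ✓; hard starting ✓; oil pressure low ✗; vibration at speed ✗; exhaust rich ✗
(B) is the only candidate with no mismatches.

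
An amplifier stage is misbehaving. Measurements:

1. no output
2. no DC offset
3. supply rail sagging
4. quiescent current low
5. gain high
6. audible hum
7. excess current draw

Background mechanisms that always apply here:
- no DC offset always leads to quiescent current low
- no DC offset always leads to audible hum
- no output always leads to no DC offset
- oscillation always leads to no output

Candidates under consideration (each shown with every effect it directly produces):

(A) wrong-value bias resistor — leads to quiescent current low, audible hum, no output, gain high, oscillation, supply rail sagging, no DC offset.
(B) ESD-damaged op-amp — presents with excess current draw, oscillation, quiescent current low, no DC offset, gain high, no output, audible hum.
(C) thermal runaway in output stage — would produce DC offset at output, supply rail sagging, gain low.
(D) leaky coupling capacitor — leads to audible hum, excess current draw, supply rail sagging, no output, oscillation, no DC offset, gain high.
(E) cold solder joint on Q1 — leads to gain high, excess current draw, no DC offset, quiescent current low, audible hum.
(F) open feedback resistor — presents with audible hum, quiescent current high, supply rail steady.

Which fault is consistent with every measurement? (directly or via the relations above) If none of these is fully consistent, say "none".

For each candidate, compare predicted effects to what was observed:
(A) wrong-value bias resistor — does not account for excess current draw
(B) ESD-damaged op-amp — does not account for supply rail sagging
(C) thermal runaway in output stage — no output NO; no DC offset NO; supply rail sagging yes; quiescent current low NO; gain high NO; audible hum NO; excess current draw NO
(D) leaky coupling capacitor — accounts for every observation (quiescent current low by no DC offset → quiescent current low)
(E) cold solder joint on Q1 — does not account for no output, supply rail sagging
(F) open feedback resistor — fails on no output, no DC offset, supply rail sagging, quiescent current low, gain high, excess current draw (predicts supply rail steady, not supply rail sagging; predicts quiescent current high, not quiescent current low)
(D) is the only candidate with no mismatches.

D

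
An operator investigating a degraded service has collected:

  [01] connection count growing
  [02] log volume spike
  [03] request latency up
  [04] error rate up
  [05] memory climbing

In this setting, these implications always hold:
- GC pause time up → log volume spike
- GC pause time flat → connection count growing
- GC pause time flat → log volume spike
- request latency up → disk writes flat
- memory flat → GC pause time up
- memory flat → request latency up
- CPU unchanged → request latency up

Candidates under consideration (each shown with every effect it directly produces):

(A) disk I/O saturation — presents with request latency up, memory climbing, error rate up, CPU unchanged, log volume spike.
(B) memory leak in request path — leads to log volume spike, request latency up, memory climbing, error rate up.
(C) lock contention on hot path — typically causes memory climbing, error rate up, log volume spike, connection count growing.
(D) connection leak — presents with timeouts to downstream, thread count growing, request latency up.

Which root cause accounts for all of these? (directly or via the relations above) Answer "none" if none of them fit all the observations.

Testing each hypothesis:
(A) disk I/O saturation — does not account for connection count growing
(B) memory leak in request path — connection count growing NO; log volume spike yes; request latency up yes; error rate up yes; memory climbing yes
(C) lock contention on hot path — does not account for request latency up
(D) connection leak — does not account for connection count growing, log volume spike, error rate up, memory climbing
None of the listed candidates fits everything.

none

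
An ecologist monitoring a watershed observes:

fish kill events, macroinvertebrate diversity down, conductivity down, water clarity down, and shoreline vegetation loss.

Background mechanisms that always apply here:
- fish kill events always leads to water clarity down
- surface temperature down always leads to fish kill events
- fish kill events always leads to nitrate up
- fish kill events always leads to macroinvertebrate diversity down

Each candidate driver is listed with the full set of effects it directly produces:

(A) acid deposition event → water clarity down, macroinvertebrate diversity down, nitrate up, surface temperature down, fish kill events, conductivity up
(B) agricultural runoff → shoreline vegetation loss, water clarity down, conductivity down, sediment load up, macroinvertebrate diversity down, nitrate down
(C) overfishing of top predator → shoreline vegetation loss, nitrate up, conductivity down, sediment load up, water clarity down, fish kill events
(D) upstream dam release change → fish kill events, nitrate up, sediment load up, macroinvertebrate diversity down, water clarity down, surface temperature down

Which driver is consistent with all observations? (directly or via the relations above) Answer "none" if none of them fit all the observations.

Per-candidate check:
(A) acid deposition event — fails on conductivity down, shoreline vegetation loss (predicts conductivity up, not conductivity down)
(B) agricultural runoff — does not account for fish kill events
(C) overfishing of top predator — accounts for every observation (macroinvertebrate diversity down via fish kill events → macroinvertebrate diversity down)
(D) upstream dam release change — fish kill events +; macroinvertebrate diversity down +; conductivity down -; water clarity down +; shoreline vegetation loss -
(C) is the only candidate with no mismatches.

C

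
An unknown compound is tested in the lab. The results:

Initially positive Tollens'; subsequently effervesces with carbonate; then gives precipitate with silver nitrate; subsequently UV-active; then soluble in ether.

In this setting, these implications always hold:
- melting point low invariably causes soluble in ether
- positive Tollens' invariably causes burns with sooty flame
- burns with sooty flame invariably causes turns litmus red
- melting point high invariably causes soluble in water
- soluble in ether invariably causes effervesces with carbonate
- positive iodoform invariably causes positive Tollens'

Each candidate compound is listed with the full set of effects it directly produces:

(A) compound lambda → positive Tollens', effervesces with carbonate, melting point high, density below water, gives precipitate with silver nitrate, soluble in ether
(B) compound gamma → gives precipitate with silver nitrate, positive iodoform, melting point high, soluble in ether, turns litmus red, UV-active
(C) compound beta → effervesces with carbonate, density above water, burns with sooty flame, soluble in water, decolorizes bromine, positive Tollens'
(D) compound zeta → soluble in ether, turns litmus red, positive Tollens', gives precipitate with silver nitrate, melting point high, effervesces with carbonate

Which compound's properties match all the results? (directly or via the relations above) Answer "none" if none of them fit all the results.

Checking each candidate against the observations:
(A) compound lambda — positive Tollens' ✓; effervesces with carbonate ✓; gives precipitate with silver nitrate ✓; UV-active ✗; soluble in ether ✓
(B) compound gamma — positive Tollens' ✓ (by positive iodoform → positive Tollens'); effervesces with carbonate ✓ (by soluble in ether → effervesces with carbonate); gives precipitate with silver nitrate ✓; UV-active ✓; soluble in ether ✓
(C) compound beta — does not account for gives precipitate with silver nitrate, UV-active, soluble in ether
(D) compound zeta — positive Tollens' ✓; effervesces with carbonate ✓; gives precipitate with silver nitrate ✓; UV-active ✗; soluble in ether ✓
Only (B) is consistent with every observation.

B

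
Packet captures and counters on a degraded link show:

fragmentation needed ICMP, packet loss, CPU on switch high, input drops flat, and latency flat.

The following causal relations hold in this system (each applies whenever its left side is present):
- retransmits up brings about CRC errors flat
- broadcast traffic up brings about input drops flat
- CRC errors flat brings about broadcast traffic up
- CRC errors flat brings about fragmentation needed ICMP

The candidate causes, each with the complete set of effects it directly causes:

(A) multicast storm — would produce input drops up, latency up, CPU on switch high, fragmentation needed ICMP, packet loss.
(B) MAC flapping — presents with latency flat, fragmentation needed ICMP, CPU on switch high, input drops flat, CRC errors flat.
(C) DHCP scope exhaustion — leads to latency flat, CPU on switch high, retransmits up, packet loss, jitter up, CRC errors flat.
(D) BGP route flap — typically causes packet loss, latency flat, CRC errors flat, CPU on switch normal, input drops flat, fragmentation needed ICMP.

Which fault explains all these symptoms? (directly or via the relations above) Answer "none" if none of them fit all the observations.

C

Checking each candidate against the observations:
(A) multicast storm — fragmentation needed ICMP yes; packet loss yes; CPU on switch high yes; input drops flat NO; latency flat NO
(B) MAC flapping — fragmentation needed ICMP yes; packet loss NO; CPU on switch high yes; input drops flat yes; latency flat yes
(C) DHCP scope exhaustion — fragmentation needed ICMP yes (via CRC errors flat → fragmentation needed ICMP); packet loss yes; CPU on switch high yes; input drops flat yes (via CRC errors flat → broadcast traffic up → input drops flat); latency flat yes
(D) BGP route flap — fragmentation needed ICMP yes; packet loss yes; CPU on switch high NO; input drops flat yes; latency flat yes
(C) is the only candidate with no mismatches.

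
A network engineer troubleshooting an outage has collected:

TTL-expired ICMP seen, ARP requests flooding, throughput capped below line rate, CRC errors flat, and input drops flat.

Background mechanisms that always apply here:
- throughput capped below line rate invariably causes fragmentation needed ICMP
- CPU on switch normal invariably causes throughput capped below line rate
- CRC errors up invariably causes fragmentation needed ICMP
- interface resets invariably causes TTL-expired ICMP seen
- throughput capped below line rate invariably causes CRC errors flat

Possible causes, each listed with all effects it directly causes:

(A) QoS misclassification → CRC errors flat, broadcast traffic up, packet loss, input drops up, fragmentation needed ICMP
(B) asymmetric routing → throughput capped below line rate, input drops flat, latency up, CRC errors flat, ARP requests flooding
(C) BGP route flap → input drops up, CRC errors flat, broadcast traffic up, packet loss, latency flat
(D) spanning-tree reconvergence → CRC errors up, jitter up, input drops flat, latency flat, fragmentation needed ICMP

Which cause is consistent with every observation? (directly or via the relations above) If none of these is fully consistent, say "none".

Testing each hypothesis:
(A) QoS misclassification — TTL-expired ICMP seen ✗; ARP requests flooding ✗; throughput capped below line rate ✗; CRC errors flat ✓; input drops flat ✗
(B) asymmetric routing — TTL-expired ICMP seen ✗; ARP requests flooding ✓; throughput capped below line rate ✓; CRC errors flat ✓; input drops flat ✓
(C) BGP route flap — TTL-expired ICMP seen ✗; ARP requests flooding ✗; throughput capped below line rate ✗; CRC errors flat ✓; input drops flat ✗
(D) spanning-tree reconvergence — TTL-expired ICMP seen ✗; ARP requests flooding ✗; throughput capped below line rate ✗; CRC errors flat ✗; input drops flat ✓
No candidate is consistent with all observations.

none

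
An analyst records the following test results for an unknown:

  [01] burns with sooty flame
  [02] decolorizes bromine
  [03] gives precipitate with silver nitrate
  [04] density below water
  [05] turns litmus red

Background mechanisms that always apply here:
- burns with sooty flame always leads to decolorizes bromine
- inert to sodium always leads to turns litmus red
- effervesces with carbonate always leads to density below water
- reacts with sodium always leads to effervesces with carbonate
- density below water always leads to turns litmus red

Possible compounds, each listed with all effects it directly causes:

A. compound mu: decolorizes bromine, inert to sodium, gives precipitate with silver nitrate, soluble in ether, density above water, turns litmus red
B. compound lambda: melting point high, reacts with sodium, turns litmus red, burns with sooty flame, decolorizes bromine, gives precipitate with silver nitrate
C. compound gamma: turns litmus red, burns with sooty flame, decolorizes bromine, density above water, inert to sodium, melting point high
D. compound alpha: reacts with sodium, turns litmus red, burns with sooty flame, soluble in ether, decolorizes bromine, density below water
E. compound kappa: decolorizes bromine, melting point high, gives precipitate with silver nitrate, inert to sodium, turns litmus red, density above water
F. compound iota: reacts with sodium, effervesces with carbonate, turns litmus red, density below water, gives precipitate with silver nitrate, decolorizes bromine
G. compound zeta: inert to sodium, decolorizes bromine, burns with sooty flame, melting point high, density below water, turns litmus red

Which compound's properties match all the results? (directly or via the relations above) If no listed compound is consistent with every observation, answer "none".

B

Checking each candidate against the observations:
(A) compound mu — burns with sooty flame NO; decolorizes bromine yes; gives precipitate with silver nitrate yes; density below water NO; turns litmus red yes
(B) compound lambda — burns with sooty flame yes; decolorizes bromine yes; gives precipitate with silver nitrate yes; density below water yes (via reacts with sodium → effervesces with carbonate → density below water); turns litmus red yes
(C) compound gamma — burns with sooty flame yes; decolorizes bromine yes; gives precipitate with silver nitrate NO; density below water NO; turns litmus red yes
(D) compound alpha — burns with sooty flame yes; decolorizes bromine yes; gives precipitate with silver nitrate NO; density below water yes; turns litmus red yes
(E) compound kappa — fails on burns with sooty flame, density below water (predicts density above water, not density below water)
(F) compound iota — burns with sooty flame NO; decolorizes bromine yes; gives precipitate with silver nitrate yes; density below water yes; turns litmus red yes
(G) compound zeta — burns with sooty flame yes; decolorizes bromine yes; gives precipitate with silver nitrate NO; density below water yes; turns litmus red yes
(B) alone accounts for all the evidence.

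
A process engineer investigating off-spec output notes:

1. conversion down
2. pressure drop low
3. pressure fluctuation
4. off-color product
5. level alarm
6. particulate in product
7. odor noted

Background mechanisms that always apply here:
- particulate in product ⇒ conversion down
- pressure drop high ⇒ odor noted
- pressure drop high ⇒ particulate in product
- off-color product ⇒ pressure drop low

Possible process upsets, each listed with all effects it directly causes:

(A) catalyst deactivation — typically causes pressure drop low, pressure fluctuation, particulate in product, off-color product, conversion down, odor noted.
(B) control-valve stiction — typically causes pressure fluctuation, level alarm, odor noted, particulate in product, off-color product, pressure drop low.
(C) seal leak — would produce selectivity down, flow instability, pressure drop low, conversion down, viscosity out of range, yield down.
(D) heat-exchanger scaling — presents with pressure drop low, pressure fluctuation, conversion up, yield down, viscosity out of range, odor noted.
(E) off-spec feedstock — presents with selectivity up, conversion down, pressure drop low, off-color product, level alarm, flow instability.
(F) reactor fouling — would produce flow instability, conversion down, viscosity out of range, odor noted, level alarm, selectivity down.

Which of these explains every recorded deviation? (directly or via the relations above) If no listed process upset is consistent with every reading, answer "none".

For each candidate, compare predicted effects to what was observed:
(A) catalyst deactivation — conversion down +; pressure drop low +; pressure fluctuation +; off-color product +; level alarm -; particulate in product +; odor noted +
(B) control-valve stiction — conversion down + (through particulate in product → conversion down); pressure drop low +; pressure fluctuation +; off-color product +; level alarm +; particulate in product +; odor noted +
(C) seal leak — conversion down +; pressure drop low +; pressure fluctuation -; off-color product -; level alarm -; particulate in product -; odor noted -
(D) heat-exchanger scaling — fails on conversion down, off-color product, level alarm, particulate in product (predicts conversion up, not conversion down)
(E) off-spec feedstock — conversion down +; pressure drop low +; pressure fluctuation -; off-color product +; level alarm +; particulate in product -; odor noted -
(F) reactor fouling — does not account for pressure drop low, pressure fluctuation, off-color product, particulate in product
Only (B) is consistent with every observation.

B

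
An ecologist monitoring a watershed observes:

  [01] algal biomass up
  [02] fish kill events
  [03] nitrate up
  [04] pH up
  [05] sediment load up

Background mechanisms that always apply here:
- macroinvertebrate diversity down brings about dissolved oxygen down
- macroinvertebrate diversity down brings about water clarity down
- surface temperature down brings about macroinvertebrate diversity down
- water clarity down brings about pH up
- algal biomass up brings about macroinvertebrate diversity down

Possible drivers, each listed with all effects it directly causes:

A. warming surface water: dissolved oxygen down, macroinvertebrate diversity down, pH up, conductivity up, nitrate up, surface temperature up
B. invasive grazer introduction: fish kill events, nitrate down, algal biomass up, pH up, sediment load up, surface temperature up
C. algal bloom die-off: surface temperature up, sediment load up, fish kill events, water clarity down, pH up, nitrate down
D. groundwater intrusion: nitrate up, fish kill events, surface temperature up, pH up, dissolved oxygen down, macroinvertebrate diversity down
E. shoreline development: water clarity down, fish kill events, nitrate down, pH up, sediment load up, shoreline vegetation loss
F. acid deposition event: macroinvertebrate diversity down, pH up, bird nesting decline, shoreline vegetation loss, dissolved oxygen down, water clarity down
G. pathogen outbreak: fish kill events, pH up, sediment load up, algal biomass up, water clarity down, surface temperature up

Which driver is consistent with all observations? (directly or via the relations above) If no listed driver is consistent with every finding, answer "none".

Testing each hypothesis:
(A) warming surface water — algal biomass up miss; fish kill events miss; nitrate up match; pH up match; sediment load up miss
(B) invasive grazer introduction — fails on nitrate up (predicts nitrate down, not nitrate up)
(C) algal bloom die-off — algal biomass up miss; fish kill events match; nitrate up miss; pH up match; sediment load up match
(D) groundwater intrusion — does not account for algal biomass up, sediment load up
(E) shoreline development — algal biomass up miss; fish kill events match; nitrate up miss; pH up match; sediment load up match
(F) acid deposition event — algal biomass up miss; fish kill events miss; nitrate up miss; pH up match; sediment load up miss
(G) pathogen outbreak — does not account for nitrate up
Every candidate fails on at least one observation.

none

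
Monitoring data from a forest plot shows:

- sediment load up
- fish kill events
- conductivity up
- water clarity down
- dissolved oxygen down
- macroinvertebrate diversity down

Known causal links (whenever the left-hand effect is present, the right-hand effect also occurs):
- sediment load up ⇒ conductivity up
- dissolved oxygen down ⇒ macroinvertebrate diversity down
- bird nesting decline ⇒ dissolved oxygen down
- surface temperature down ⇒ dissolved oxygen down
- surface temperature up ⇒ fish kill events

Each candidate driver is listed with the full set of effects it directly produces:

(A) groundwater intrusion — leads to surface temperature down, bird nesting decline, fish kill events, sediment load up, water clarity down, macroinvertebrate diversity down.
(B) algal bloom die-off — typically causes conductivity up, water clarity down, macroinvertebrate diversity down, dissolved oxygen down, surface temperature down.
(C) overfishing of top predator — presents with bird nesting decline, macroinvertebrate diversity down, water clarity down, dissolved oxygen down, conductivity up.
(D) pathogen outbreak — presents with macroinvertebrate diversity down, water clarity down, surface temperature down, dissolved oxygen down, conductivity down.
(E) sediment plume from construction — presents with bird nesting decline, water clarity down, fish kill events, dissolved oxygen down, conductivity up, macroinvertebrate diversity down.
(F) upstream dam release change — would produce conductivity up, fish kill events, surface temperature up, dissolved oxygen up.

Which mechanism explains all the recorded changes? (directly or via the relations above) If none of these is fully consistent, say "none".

Testing each hypothesis:
(A) groundwater intrusion — accounts for every observation (conductivity up via sediment load up → conductivity up)
(B) algal bloom die-off — does not account for sediment load up, fish kill events
(C) overfishing of top predator — does not account for sediment load up, fish kill events
(D) pathogen outbreak — fails on sediment load up, fish kill events, conductivity up (predicts conductivity down, not conductivity up)
(E) sediment plume from construction — sediment load up NO; fish kill events yes; conductivity up yes; water clarity down yes; dissolved oxygen down yes; macroinvertebrate diversity down yes
(F) upstream dam release change — sediment load up NO; fish kill events yes; conductivity up yes; water clarity down NO; dissolved oxygen down NO; macroinvertebrate diversity down NO
(A) alone accounts for all the evidence.

A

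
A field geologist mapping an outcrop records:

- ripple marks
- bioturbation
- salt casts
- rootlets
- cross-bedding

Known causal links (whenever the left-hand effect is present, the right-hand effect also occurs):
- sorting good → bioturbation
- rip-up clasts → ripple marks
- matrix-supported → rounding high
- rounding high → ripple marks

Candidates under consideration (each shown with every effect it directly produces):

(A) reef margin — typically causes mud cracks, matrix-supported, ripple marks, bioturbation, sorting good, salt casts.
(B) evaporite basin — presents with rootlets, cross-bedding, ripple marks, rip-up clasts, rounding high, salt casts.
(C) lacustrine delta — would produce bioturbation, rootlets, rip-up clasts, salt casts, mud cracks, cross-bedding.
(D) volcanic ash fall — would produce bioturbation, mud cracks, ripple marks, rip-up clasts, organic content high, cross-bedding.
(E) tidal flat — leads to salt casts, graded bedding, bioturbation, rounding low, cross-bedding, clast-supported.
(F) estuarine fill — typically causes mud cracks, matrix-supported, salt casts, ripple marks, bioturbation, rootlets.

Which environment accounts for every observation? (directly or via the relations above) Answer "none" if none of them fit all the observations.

Checking each candidate against the observations:
(A) reef margin — does not account for rootlets, cross-bedding
(B) evaporite basin — does not account for bioturbation
(C) lacustrine delta — ripple marks + (through rip-up clasts → ripple marks); bioturbation +; salt casts +; rootlets +; cross-bedding +
(D) volcanic ash fall — does not account for salt casts, rootlets
(E) tidal flat — ripple marks -; bioturbation +; salt casts +; rootlets -; cross-bedding +
(F) estuarine fill — does not account for cross-bedding
(C) alone accounts for all the evidence.

C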